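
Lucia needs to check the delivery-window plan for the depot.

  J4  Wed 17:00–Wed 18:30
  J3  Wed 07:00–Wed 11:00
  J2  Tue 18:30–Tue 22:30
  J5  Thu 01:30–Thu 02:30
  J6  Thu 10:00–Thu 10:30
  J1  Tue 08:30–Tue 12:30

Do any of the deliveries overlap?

Sorted by start: J1, J2, J3, J4, J5, J6.
J2 starts after J1 ends; J1 is clear from here.
J3 starts after J2 ends; J2 is clear from here.
J4 starts after J3 ends; J3 is clear from here.
J5 starts after J4 ends; J4 is clear from here.
J6 starts after J5 ends.
Every pair is clear; the schedule has no overlaps.

No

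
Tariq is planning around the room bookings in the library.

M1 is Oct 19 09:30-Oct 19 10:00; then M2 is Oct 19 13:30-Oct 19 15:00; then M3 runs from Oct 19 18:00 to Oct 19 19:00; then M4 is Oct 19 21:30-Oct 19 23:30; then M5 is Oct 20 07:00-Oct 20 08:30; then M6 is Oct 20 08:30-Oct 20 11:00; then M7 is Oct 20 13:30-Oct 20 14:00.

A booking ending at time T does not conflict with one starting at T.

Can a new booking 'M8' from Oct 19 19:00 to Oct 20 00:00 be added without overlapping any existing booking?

M1: ends Oct 19 10:00 at or before M8 starts Oct 19 19:00 → clear.
M2: ends Oct 19 15:00 at or before M8 starts Oct 19 19:00 → clear.
M3: ends Oct 19 19:00 at or before M8 starts Oct 19 19:00 → clear.
M4: starts Oct 19 21:30 before M8 ends Oct 20 00:00, and ends Oct 19 23:30 after M8 starts Oct 19 19:00 → overlap.
M5: starts Oct 20 07:00 at or after M8 ends Oct 20 00:00 → clear.
M6: starts Oct 20 08:30 at or after M8 ends Oct 20 00:00 → clear.
M7: starts Oct 20 13:30 at or after M8 ends Oct 20 00:00 → clear.
M8 overlaps M4.

No — it overlaps M4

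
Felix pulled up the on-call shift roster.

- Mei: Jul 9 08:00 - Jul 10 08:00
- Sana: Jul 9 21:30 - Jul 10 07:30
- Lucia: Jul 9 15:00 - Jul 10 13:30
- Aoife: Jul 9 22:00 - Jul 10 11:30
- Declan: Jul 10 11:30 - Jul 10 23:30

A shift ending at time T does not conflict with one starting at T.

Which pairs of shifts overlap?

Aoife & Lucia, Aoife & Mei, Aoife & Sana, Declan & Lucia, Lucia & Mei, Lucia & Sana, Mei & Sana

Sorted by start: Mei, Lucia, Sana, Aoife, Declan.
Lucia starts before Mei ends → Mei and Lucia overlap.
Sana starts before Mei ends → Mei and Sana overlap.
Aoife starts before Mei ends → Mei and Aoife overlap.
Declan starts after Mei ends.
Sana starts before Lucia ends → Lucia and Sana overlap.
Aoife starts before Lucia ends → Lucia and Aoife overlap.
Declan starts before Lucia ends → Lucia and Declan overlap.
Aoife starts before Sana ends → Sana and Aoife overlap.
Declan starts after Sana ends.
Declan starts exactly when Aoife ends (back-to-back, no overlap).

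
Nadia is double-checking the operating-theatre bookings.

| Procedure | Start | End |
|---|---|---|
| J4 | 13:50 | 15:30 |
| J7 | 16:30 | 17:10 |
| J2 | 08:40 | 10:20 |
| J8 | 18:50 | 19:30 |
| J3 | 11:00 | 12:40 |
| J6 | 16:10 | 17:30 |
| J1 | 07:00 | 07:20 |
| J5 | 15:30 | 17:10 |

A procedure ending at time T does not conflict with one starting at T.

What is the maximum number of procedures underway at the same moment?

3

Walk through starts and ends in time order (an end at T is processed before a start at T):
07:00 start J1 → 1
07:20 end J1 → 0
08:40 start J2 → 1
10:20 end J2 → 0
11:00 start J3 → 1
12:40 end J3 → 0
13:50 start J4 → 1
15:30 end J4 → 0
15:30 start J5 → 1
16:10 start J6 → 2
16:30 start J7 → 3
17:10 end J5 → 2
17:10 end J7 → 1
17:30 end J6 → 0
18:50 start J8 → 1
19:30 end J8 → 0
Peak is 3, at 16:30 (J5, J6, J7).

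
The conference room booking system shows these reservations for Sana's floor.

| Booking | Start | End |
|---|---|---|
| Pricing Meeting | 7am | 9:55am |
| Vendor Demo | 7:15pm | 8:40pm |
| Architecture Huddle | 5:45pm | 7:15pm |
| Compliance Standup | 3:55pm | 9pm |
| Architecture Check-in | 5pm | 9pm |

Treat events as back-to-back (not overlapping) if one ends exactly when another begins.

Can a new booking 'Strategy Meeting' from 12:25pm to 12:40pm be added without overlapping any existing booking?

Pricing Meeting: ends 9:55am at or before Strategy Meeting starts 12:25pm → clear.
Compliance Standup: starts 3:55pm at or after Strategy Meeting ends 12:40pm → clear.
Architecture Check-in: starts 5pm at or after Strategy Meeting ends 12:40pm → clear.
Architecture Huddle: starts 5:45pm at or after Strategy Meeting ends 12:40pm → clear.
Vendor Demo: starts 7:15pm at or after Strategy Meeting ends 12:40pm → clear.

Yes — the slot is free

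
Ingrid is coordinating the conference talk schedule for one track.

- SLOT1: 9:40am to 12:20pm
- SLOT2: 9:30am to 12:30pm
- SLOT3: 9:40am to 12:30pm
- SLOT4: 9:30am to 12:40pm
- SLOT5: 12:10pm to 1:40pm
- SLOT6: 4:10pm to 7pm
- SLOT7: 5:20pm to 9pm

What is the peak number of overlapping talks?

Sweep the timeline, counting +1 at each start and −1 at each end (ends before starts at a tie):
9:30am start SLOT2 → 1
9:30am start SLOT4 → 2
9:40am start SLOT1 → 3
9:40am start SLOT3 → 4
12:10pm start SLOT5 → 5
12:20pm end SLOT1 → 4
12:30pm end SLOT2 → 3
12:30pm end SLOT3 → 2
12:40pm end SLOT4 → 1
1:40pm end SLOT5 → 0
4:10pm start SLOT6 → 1
5:20pm start SLOT7 → 2
7pm end SLOT6 → 1
9pm end SLOT7 → 0
Peak is 5, at 12:10pm (SLOT1, SLOT2, SLOT3, SLOT4, SLOT5).

5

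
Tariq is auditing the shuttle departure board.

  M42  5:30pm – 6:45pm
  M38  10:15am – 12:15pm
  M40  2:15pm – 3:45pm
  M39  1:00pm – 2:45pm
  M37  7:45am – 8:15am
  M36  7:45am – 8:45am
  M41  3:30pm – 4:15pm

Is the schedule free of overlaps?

No

Sorted by start: M36, M37, M38, M39, M40, M41, M42.
M37 starts before M36 ends → M36 and M37 overlap.
That's a conflict, so the schedule is not conflict-free.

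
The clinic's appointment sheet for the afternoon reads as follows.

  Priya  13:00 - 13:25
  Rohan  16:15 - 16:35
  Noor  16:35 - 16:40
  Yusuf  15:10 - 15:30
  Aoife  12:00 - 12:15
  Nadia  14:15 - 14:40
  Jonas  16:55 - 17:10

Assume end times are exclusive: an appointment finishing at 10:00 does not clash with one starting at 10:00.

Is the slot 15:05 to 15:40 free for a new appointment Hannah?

No — it overlaps Yusuf

Aoife: ends 12:15 at or before Hannah starts 15:05 → clear.
Priya: ends 13:25 at or before Hannah starts 15:05 → clear.
Nadia: ends 14:40 at or before Hannah starts 15:05 → clear.
Yusuf: starts 15:10 before Hannah ends 15:40, and ends 15:30 after Hannah starts 15:05 → overlap.
Rohan: starts 16:15 at or after Hannah ends 15:40 → clear.
Noor: starts 16:35 at or after Hannah ends 15:40 → clear.
Jonas: starts 16:55 at or after Hannah ends 15:40 → clear.
Hannah overlaps Yusuf.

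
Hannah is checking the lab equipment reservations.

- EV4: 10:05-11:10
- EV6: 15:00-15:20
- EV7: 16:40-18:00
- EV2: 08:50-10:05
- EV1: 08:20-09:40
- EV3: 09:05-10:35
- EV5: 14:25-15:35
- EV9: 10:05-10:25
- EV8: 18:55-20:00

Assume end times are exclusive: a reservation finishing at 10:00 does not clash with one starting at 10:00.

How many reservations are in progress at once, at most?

Sweep the timeline, counting +1 at each start and −1 at each end (ends before starts at a tie):
08:20 start EV1 → 1
08:50 start EV2 → 2
09:05 start EV3 → 3
09:40 end EV1 → 2
10:05 end EV2 → 1
10:05 start EV4 → 2
10:05 start EV9 → 3
10:25 end EV9 → 2
10:35 end EV3 → 1
11:10 end EV4 → 0
14:25 start EV5 → 1
15:00 start EV6 → 2
15:20 end EV6 → 1
15:35 end EV5 → 0
16:40 start EV7 → 1
18:00 end EV7 → 0
18:55 start EV8 → 1
20:00 end EV8 → 0
Peak is 3, at 09:05 (EV1, EV2, EV3).

3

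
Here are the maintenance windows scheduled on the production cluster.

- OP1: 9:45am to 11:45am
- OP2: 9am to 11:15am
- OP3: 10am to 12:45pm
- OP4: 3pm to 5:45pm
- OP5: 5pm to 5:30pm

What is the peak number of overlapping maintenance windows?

Sweep the timeline, counting +1 at each start and −1 at each end (ends before starts at a tie):
9am start OP2 → 1
9:45am start OP1 → 2
10am start OP3 → 3
11:15am end OP2 → 2
11:45am end OP1 → 1
12:45pm end OP3 → 0
3pm start OP4 → 1
5pm start OP5 → 2
5:30pm end OP5 → 1
5:45pm end OP4 → 0
Peak is 3, at 10am (OP1, OP2, OP3).

3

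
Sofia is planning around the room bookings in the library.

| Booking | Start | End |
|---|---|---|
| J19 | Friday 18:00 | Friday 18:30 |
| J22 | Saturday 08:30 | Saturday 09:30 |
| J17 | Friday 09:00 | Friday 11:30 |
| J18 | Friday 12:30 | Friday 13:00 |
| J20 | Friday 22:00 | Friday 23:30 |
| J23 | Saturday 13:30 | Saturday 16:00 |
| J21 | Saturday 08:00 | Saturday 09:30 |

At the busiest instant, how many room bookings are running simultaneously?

Sweep the timeline, counting +1 at each start and −1 at each end (ends before starts at a tie):
Friday 09:00 start J17 → 1
Friday 11:30 end J17 → 0
Friday 12:30 start J18 → 1
Friday 13:00 end J18 → 0
Friday 18:00 start J19 → 1
Friday 18:30 end J19 → 0
Friday 22:00 start J20 → 1
Friday 23:30 end J20 → 0
Saturday 08:00 start J21 → 1
Saturday 08:30 start J22 → 2
Saturday 09:30 end J21 → 1
Saturday 09:30 end J22 → 0
Saturday 13:30 start J23 → 1
Saturday 16:00 end J23 → 0
Peak is 2, at Saturday 08:30 (J21, J22).

2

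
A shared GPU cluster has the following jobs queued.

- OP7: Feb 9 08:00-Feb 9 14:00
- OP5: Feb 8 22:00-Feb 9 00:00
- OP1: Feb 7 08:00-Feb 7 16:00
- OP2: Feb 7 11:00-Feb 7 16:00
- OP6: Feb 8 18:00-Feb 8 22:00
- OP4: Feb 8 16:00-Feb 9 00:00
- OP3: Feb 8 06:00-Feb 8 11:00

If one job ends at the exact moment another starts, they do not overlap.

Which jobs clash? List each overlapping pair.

Check each pair: they overlap iff neither finishes before the other starts.
Sorted by start: OP1, OP2, OP3, OP4, OP6, OP5, OP7.
OP2 starts before OP1 ends → OP1 and OP2 overlap.
OP3 starts after OP1 ends, so OP1 has no further overlaps.
OP3 starts after OP2 ends, so OP2 has no further overlaps.
OP4 starts after OP3 ends, so OP3 has no further overlaps.
OP6 starts before OP4 ends → OP4 and OP6 overlap.
OP5 starts before OP4 ends → OP4 and OP5 overlap.
OP7 starts after OP4 ends.
OP5 starts exactly when OP6 ends (back-to-back, no overlap), so OP6 has no further overlaps.
OP7 starts after OP5 ends.

OP1 & OP2, OP4 & OP5, OP4 & OP6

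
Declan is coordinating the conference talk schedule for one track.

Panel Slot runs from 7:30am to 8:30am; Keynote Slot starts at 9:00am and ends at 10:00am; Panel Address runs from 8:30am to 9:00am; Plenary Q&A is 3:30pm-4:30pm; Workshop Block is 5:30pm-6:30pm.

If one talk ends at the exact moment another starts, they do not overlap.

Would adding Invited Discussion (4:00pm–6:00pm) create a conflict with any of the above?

Yes — it overlaps Plenary Q&A, Workshop Block

Panel Slot: ends 8:30am at or before Invited Discussion starts 4:00pm → clear.
Panel Address: ends 9:00am at or before Invited Discussion starts 4:00pm → clear.
Keynote Slot: ends 10:00am at or before Invited Discussion starts 4:00pm → clear.
Plenary Q&A: starts 3:30pm before Invited Discussion ends 6:00pm, and ends 4:30pm after Invited Discussion starts 4:00pm → overlap.
Workshop Block: starts 5:30pm before Invited Discussion ends 6:00pm, and ends 6:30pm after Invited Discussion starts 4:00pm → overlap.
Invited Discussion overlaps Plenary Q&A, Workshop Block.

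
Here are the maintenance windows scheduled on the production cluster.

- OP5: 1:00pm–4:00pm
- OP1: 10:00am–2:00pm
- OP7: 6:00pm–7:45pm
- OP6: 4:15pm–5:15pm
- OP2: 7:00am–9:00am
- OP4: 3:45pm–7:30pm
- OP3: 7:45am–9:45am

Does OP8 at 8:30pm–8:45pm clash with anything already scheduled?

OP2: ends 9:00am at or before OP8 starts 8:30pm → clear.
OP3: ends 9:45am at or before OP8 starts 8:30pm → clear.
OP1: ends 2:00pm at or before OP8 starts 8:30pm → clear.
OP5: ends 4:00pm at or before OP8 starts 8:30pm → clear.
OP4: ends 7:30pm at or before OP8 starts 8:30pm → clear.
OP6: ends 5:15pm at or before OP8 starts 8:30pm → clear.
OP7: ends 7:45pm at or before OP8 starts 8:30pm → clear.

No — it doesn't clash with anything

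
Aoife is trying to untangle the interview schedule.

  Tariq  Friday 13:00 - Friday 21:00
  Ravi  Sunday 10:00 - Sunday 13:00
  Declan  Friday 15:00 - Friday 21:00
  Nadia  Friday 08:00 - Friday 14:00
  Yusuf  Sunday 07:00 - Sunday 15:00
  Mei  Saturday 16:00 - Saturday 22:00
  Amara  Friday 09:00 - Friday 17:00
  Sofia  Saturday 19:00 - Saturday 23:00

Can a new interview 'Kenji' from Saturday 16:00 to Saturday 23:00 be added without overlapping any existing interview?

Nadia: ends Friday 14:00 at or before Kenji starts Saturday 16:00 → clear.
Amara: ends Friday 17:00 at or before Kenji starts Saturday 16:00 → clear.
Tariq: ends Friday 21:00 at or before Kenji starts Saturday 16:00 → clear.
Declan: ends Friday 21:00 at or before Kenji starts Saturday 16:00 → clear.
Mei: starts Saturday 16:00 before Kenji ends Saturday 23:00, and ends Saturday 22:00 after Kenji starts Saturday 16:00 → overlap.
Sofia: starts Saturday 19:00 before Kenji ends Saturday 23:00, and ends Saturday 23:00 after Kenji starts Saturday 16:00 → overlap.
Yusuf: starts Sunday 07:00 at or after Kenji ends Saturday 23:00 → clear.
Ravi: starts Sunday 10:00 at or after Kenji ends Saturday 23:00 → clear.
Kenji overlaps Mei, Sofia.

No — it overlaps Mei, Sofia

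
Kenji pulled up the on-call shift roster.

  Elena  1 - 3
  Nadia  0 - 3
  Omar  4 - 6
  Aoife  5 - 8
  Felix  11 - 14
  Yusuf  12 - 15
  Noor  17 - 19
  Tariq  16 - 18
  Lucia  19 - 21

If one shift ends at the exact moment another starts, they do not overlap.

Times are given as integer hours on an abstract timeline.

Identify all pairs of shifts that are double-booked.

Aoife & Omar, Elena & Nadia, Felix & Yusuf, Noor & Tariq

Check each pair: they overlap iff neither finishes before the other starts.
Sorted by start: Nadia, Elena, Omar, Aoife, Felix, Yusuf, Tariq, Noor, Lucia.
Elena starts before Nadia ends → Nadia and Elena overlap.
Omar starts after Nadia ends; Nadia is clear from here.
Omar starts after Elena ends; Elena is clear from here.
Aoife starts before Omar ends → Omar and Aoife overlap.
Felix starts after Omar ends; Omar is clear from here.
Felix starts after Aoife ends; Aoife is clear from here.
Yusuf starts before Felix ends → Felix and Yusuf overlap.
Tariq starts after Felix ends; Felix is clear from here.
Tariq starts after Yusuf ends; Yusuf is clear from here.
Noor starts before Tariq ends → Tariq and Noor overlap.
Lucia starts after Tariq ends.
Lucia starts exactly when Noor ends (back-to-back, no overlap).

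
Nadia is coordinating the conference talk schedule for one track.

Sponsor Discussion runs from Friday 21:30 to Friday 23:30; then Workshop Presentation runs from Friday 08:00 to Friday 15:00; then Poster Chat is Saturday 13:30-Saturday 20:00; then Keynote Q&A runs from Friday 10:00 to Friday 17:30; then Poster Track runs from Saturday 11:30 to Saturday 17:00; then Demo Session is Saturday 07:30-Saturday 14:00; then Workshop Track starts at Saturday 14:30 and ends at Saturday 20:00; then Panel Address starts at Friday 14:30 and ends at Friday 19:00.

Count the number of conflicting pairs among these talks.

8

Sorted by start: Workshop Presentation, Keynote Q&A, Panel Address, Sponsor Discussion, Demo Session, Poster Track, Poster Chat, Workshop Track.
Keynote Q&A starts before Workshop Presentation ends → Workshop Presentation and Keynote Q&A overlap.
Panel Address starts before Workshop Presentation ends → Workshop Presentation and Panel Address overlap.
Sponsor Discussion starts after Workshop Presentation ends, so Workshop Presentation has no further overlaps.
Panel Address starts before Keynote Q&A ends → Keynote Q&A and Panel Address overlap.
Sponsor Discussion starts after Keynote Q&A ends, so Keynote Q&A has no further overlaps.
Sponsor Discussion starts after Panel Address ends, so Panel Address has no further overlaps.
Demo Session starts after Sponsor Discussion ends, so Sponsor Discussion has no further overlaps.
Poster Track starts before Demo Session ends → Demo Session and Poster Track overlap.
Poster Chat starts before Demo Session ends → Demo Session and Poster Chat overlap.
Workshop Track starts after Demo Session ends.
Poster Chat starts before Poster Track ends → Poster Track and Poster Chat overlap.
Workshop Track starts before Poster Track ends → Poster Track and Workshop Track overlap.
Workshop Track starts before Poster Chat ends → Poster Chat and Workshop Track overlap.
Overlapping pairs: Demo Session & Poster Chat, Demo Session & Poster Track, Keynote Q&A & Panel Address, Keynote Q&A & Workshop Presentation, Panel Address & Workshop Presentation, Poster Chat & Poster Track, Poster Chat & Workshop Track, Poster Track & Workshop Track — 8 in total.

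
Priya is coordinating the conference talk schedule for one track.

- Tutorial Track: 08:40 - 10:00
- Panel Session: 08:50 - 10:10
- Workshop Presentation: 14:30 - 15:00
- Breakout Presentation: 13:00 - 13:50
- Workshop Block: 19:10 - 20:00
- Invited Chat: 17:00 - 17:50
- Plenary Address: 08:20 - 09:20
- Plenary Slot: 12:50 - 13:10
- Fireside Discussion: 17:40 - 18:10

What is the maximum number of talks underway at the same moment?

3

Walk through starts and ends in time order (an end at T is processed before a start at T):
08:20 start Plenary Address → 1
08:40 start Tutorial Track → 2
08:50 start Panel Session → 3
09:20 end Plenary Address → 2
10:00 end Tutorial Track → 1
10:10 end Panel Session → 0
12:50 start Plenary Slot → 1
13:00 start Breakout Presentation → 2
13:10 end Plenary Slot → 1
13:50 end Breakout Presentation → 0
14:30 start Workshop Presentation → 1
15:00 end Workshop Presentation → 0
17:00 start Invited Chat → 1
17:40 start Fireside Discussion → 2
17:50 end Invited Chat → 1
18:10 end Fireside Discussion → 0
19:10 start Workshop Block → 1
20:00 end Workshop Block → 0
Peak is 3, at 08:50 (Panel Session, Plenary Address, Tutorial Track).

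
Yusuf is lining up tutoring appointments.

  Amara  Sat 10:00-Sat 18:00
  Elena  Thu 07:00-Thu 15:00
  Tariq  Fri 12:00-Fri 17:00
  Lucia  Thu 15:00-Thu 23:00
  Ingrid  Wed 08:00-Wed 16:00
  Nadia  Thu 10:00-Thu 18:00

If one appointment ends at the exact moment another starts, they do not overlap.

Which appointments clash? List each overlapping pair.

Sorted by start: Ingrid, Elena, Nadia, Lucia, Tariq, Amara.
Elena starts after Ingrid ends, so nothing later overlaps Ingrid either.
Nadia starts before Elena ends → Elena and Nadia overlap.
Lucia starts exactly when Elena ends (back-to-back, no overlap), so nothing later overlaps Elena either.
Lucia starts before Nadia ends → Nadia and Lucia overlap.
Tariq starts after Nadia ends, so nothing later overlaps Nadia either.
Tariq starts after Lucia ends, so nothing later overlaps Lucia either.
Amara starts after Tariq ends.

Elena & Nadia, Lucia & Nadia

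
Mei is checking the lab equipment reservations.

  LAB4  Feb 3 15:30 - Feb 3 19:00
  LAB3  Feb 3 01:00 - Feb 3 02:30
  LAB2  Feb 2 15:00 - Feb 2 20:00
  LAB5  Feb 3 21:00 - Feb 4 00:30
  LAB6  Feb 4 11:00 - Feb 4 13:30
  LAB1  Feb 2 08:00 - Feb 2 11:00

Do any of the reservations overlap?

No

Sorted by start: LAB1, LAB2, LAB3, LAB4, LAB5, LAB6.
LAB2 starts after LAB1 ends — done with LAB1.
LAB3 starts after LAB2 ends — done with LAB2.
LAB4 starts after LAB3 ends — done with LAB3.
LAB5 starts after LAB4 ends — done with LAB4.
LAB6 starts after LAB5 ends.
Every pair is clear; the schedule has no overlaps.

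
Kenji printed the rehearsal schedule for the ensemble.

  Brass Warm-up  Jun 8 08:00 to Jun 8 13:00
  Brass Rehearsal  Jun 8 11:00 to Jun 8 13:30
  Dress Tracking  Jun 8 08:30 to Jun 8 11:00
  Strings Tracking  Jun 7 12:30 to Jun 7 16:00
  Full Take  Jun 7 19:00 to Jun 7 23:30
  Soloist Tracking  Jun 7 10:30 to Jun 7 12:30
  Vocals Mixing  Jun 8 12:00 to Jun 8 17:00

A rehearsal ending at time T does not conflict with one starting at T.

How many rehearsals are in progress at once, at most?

3

Sweep the timeline, counting +1 at each start and −1 at each end (ends before starts at a tie):
Jun 7 10:30 start Soloist Tracking → 1
Jun 7 12:30 end Soloist Tracking → 0
Jun 7 12:30 start Strings Tracking → 1
Jun 7 16:00 end Strings Tracking → 0
Jun 7 19:00 start Full Take → 1
Jun 7 23:30 end Full Take → 0
Jun 8 08:00 start Brass Warm-up → 1
Jun 8 08:30 start Dress Tracking → 2
Jun 8 11:00 end Dress Tracking → 1
Jun 8 11:00 start Brass Rehearsal → 2
Jun 8 12:00 start Vocals Mixing → 3
Jun 8 13:00 end Brass Warm-up → 2
Jun 8 13:30 end Brass Rehearsal → 1
Jun 8 17:00 end Vocals Mixing → 0
Peak is 3, at Jun 8 12:00 (Brass Rehearsal, Brass Warm-up, Vocals Mixing).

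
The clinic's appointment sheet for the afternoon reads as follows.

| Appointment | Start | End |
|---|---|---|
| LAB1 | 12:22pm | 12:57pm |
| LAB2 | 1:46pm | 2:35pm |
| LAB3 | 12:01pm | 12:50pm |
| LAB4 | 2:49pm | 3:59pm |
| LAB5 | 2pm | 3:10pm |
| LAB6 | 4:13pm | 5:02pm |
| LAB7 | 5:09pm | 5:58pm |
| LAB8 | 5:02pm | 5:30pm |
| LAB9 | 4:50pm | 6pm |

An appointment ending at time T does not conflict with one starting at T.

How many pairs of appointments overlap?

Sorted by start: LAB3, LAB1, LAB2, LAB5, LAB4, LAB6, LAB9, LAB8, LAB7.
LAB1 starts before LAB3 ends → LAB3 and LAB1 overlap.
LAB2 starts after LAB3 ends; LAB3 is clear from here.
LAB2 starts after LAB1 ends; LAB1 is clear from here.
LAB5 starts before LAB2 ends → LAB2 and LAB5 overlap.
LAB4 starts after LAB2 ends; LAB2 is clear from here.
LAB4 starts before LAB5 ends → LAB5 and LAB4 overlap.
LAB6 starts after LAB5 ends; LAB5 is clear from here.
LAB6 starts after LAB4 ends; LAB4 is clear from here.
LAB9 starts before LAB6 ends → LAB6 and LAB9 overlap.
LAB8 starts exactly when LAB6 ends (back-to-back, no overlap); LAB6 is clear from here.
LAB8 starts before LAB9 ends → LAB9 and LAB8 overlap.
LAB7 starts before LAB9 ends → LAB9 and LAB7 overlap.
LAB7 starts before LAB8 ends → LAB8 and LAB7 overlap.
Overlapping pairs: LAB1 & LAB3, LAB2 & LAB5, LAB4 & LAB5, LAB6 & LAB9, LAB7 & LAB8, LAB7 & LAB9, LAB8 & LAB9 — 7 in total.

7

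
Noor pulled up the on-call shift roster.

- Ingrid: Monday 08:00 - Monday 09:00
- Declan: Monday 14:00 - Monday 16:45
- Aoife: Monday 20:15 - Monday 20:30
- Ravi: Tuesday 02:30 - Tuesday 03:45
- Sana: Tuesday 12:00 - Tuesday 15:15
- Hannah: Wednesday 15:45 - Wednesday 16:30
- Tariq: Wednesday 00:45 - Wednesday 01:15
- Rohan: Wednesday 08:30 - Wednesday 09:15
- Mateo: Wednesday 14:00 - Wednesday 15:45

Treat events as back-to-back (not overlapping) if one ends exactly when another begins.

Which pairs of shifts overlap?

Check each pair: they overlap iff neither finishes before the other starts.
Sorted by start: Ingrid, Declan, Aoife, Ravi, Sana, Tariq, Rohan, Mateo, Hannah.
Declan starts after Ingrid ends, so nothing later overlaps Ingrid either.
Aoife starts after Declan ends, so nothing later overlaps Declan either.
Ravi starts after Aoife ends, so nothing later overlaps Aoife either.
Sana starts after Ravi ends, so nothing later overlaps Ravi either.
Tariq starts after Sana ends, so nothing later overlaps Sana either.
Rohan starts after Tariq ends, so nothing later overlaps Tariq either.
Mateo starts after Rohan ends, so nothing later overlaps Rohan either.
Hannah starts exactly when Mateo ends (back-to-back, no overlap).

no conflicts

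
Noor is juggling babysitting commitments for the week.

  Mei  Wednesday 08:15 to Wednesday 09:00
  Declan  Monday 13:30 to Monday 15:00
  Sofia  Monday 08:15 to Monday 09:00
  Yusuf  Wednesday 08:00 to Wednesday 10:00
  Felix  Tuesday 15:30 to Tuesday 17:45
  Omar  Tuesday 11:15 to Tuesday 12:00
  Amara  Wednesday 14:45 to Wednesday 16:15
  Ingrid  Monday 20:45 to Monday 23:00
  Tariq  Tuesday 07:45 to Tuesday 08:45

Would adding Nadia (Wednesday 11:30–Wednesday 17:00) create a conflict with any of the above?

Sofia: ends Monday 09:00 at or before Nadia starts Wednesday 11:30 → clear.
Declan: ends Monday 15:00 at or before Nadia starts Wednesday 11:30 → clear.
Ingrid: ends Monday 23:00 at or before Nadia starts Wednesday 11:30 → clear.
Tariq: ends Tuesday 08:45 at or before Nadia starts Wednesday 11:30 → clear.
Omar: ends Tuesday 12:00 at or before Nadia starts Wednesday 11:30 → clear.
Felix: ends Tuesday 17:45 at or before Nadia starts Wednesday 11:30 → clear.
Yusuf: ends Wednesday 10:00 at or before Nadia starts Wednesday 11:30 → clear.
Mei: ends Wednesday 09:00 at or before Nadia starts Wednesday 11:30 → clear.
Amara: starts Wednesday 14:45 before Nadia ends Wednesday 17:00, and ends Wednesday 16:15 after Nadia starts Wednesday 11:30 → overlap.
Nadia overlaps Amara.

Yes — it overlaps Amara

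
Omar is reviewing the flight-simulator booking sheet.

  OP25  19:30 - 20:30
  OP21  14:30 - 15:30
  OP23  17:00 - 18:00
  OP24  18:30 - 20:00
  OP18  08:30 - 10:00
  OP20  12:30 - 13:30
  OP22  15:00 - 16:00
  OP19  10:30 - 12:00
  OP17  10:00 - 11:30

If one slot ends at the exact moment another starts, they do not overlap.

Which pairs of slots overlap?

Two intervals overlap when each starts before the other ends.
Sorted by start: OP18, OP17, OP19, OP20, OP21, OP22, OP23, OP24, OP25.
OP17 starts exactly when OP18 ends (back-to-back, no overlap), so nothing later overlaps OP18 either.
OP19 starts before OP17 ends → OP17 and OP19 overlap.
OP20 starts after OP17 ends, so nothing later overlaps OP17 either.
OP20 starts after OP19 ends, so nothing later overlaps OP19 either.
OP21 starts after OP20 ends, so nothing later overlaps OP20 either.
OP22 starts before OP21 ends → OP21 and OP22 overlap.
OP23 starts after OP21 ends, so nothing later overlaps OP21 either.
OP23 starts after OP22 ends, so nothing later overlaps OP22 either.
OP24 starts after OP23 ends, so nothing later overlaps OP23 either.
OP25 starts before OP24 ends → OP24 and OP25 overlap.

OP17 & OP19, OP21 & OP22, OP24 & OP25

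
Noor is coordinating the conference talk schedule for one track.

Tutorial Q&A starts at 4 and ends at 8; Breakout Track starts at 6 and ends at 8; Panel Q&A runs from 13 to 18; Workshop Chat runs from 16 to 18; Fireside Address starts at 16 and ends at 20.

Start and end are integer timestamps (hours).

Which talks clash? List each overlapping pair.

Sorted by start: Tutorial Q&A, Breakout Track, Panel Q&A, Workshop Chat, Fireside Address.
Breakout Track starts before Tutorial Q&A ends → Tutorial Q&A and Breakout Track overlap.
Panel Q&A starts after Tutorial Q&A ends, so nothing later overlaps Tutorial Q&A either.
Panel Q&A starts after Breakout Track ends, so nothing later overlaps Breakout Track either.
Workshop Chat starts before Panel Q&A ends → Panel Q&A and Workshop Chat overlap.
Fireside Address starts before Panel Q&A ends → Panel Q&A and Fireside Address overlap.
Fireside Address starts before Workshop Chat ends → Workshop Chat and Fireside Address overlap.

Breakout Track & Tutorial Q&A, Fireside Address & Panel Q&A, Fireside Address & Workshop Chat, Panel Q&A & Workshop Chat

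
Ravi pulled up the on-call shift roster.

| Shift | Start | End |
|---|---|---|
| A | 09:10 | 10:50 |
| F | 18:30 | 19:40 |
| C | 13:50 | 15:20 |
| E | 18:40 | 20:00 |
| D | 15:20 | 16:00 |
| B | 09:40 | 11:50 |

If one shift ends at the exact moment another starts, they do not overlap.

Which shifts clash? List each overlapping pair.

A & B, E & F

Sorted by start: A, B, C, D, F, E.
B starts before A ends → A and B overlap.
C starts after A ends, so A has no further overlaps.
C starts after B ends, so B has no further overlaps.
D starts exactly when C ends (back-to-back, no overlap), so C has no further overlaps.
F starts after D ends, so D has no further overlaps.
E starts before F ends → F and E overlap.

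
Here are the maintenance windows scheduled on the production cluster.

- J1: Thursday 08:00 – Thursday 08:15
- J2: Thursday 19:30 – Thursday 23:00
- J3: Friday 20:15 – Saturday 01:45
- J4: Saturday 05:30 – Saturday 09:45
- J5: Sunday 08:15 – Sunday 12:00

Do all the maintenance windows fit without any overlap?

Sorted by start: J1, J2, J3, J4, J5.
J2 starts after J1 ends, so J1 has no further overlaps.
J3 starts after J2 ends, so J2 has no further overlaps.
J4 starts after J3 ends, so J3 has no further overlaps.
J5 starts after J4 ends.
Every pair is clear; the schedule has no overlaps.

Yes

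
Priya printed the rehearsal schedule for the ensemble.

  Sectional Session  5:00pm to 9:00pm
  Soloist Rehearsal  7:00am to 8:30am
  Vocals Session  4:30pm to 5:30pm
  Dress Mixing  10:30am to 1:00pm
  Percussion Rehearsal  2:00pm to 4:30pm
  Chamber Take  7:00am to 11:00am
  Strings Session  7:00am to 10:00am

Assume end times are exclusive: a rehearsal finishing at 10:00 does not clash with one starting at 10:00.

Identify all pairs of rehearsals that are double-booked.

Chamber Take & Dress Mixing, Chamber Take & Soloist Rehearsal, Chamber Take & Strings Session, Sectional Session & Vocals Session, Soloist Rehearsal & Strings Session

Sorted by start: Chamber Take, Strings Session, Soloist Rehearsal, Dress Mixing, Percussion Rehearsal, Vocals Session, Sectional Session.
Strings Session starts before Chamber Take ends → Chamber Take and Strings Session overlap.
Soloist Rehearsal starts before Chamber Take ends → Chamber Take and Soloist Rehearsal overlap.
Dress Mixing starts before Chamber Take ends → Chamber Take and Dress Mixing overlap.
Percussion Rehearsal starts after Chamber Take ends; Chamber Take is clear from here.
Soloist Rehearsal starts before Strings Session ends → Strings Session and Soloist Rehearsal overlap.
Dress Mixing starts after Strings Session ends; Strings Session is clear from here.
Dress Mixing starts after Soloist Rehearsal ends; Soloist Rehearsal is clear from here.
Percussion Rehearsal starts after Dress Mixing ends; Dress Mixing is clear from here.
Vocals Session starts exactly when Percussion Rehearsal ends (back-to-back, no overlap); Percussion Rehearsal is clear from here.
Sectional Session starts before Vocals Session ends → Vocals Session and Sectional Session overlap.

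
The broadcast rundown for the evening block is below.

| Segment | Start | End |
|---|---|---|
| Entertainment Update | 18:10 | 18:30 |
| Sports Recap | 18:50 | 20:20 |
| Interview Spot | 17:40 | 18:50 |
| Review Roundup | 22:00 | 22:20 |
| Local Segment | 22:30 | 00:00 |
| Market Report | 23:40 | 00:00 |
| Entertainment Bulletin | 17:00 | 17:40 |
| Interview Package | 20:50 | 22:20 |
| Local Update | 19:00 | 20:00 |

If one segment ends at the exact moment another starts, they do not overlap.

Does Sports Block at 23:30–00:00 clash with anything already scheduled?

Yes — it overlaps Local Segment, Market Report

Entertainment Bulletin: ends 17:40 at or before Sports Block starts 23:30 → clear.
Interview Spot: ends 18:50 at or before Sports Block starts 23:30 → clear.
Entertainment Update: ends 18:30 at or before Sports Block starts 23:30 → clear.
Sports Recap: ends 20:20 at or before Sports Block starts 23:30 → clear.
Local Update: ends 20:00 at or before Sports Block starts 23:30 → clear.
Interview Package: ends 22:20 at or before Sports Block starts 23:30 → clear.
Review Roundup: ends 22:20 at or before Sports Block starts 23:30 → clear.
Local Segment: starts 22:30 before Sports Block ends 00:00, and ends 00:00 after Sports Block starts 23:30 → overlap.
Market Report: starts 23:40 before Sports Block ends 00:00, and ends 00:00 after Sports Block starts 23:30 → overlap.
Sports Block overlaps Market Report, Local Segment.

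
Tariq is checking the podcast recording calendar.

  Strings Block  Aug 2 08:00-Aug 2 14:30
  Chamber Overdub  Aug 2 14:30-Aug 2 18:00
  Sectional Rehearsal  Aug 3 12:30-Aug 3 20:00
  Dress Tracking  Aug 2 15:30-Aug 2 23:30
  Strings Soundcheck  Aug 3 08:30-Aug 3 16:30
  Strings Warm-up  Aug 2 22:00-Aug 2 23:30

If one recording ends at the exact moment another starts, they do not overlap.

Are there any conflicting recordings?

Yes

Sorted by start: Strings Block, Chamber Overdub, Dress Tracking, Strings Warm-up, Strings Soundcheck, Sectional Rehearsal.
Chamber Overdub starts exactly when Strings Block ends (back-to-back, no overlap); Strings Block is clear from here.
Dress Tracking starts before Chamber Overdub ends → Chamber Overdub and Dress Tracking overlap.
That's a conflict, so the schedule is not conflict-free.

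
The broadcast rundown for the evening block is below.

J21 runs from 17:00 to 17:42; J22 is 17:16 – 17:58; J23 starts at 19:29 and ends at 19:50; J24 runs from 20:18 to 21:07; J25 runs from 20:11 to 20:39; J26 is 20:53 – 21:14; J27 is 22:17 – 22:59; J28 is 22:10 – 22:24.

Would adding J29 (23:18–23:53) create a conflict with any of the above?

No — it doesn't clash with anything

J21: ends 17:42 at or before J29 starts 23:18 → clear.
J22: ends 17:58 at or before J29 starts 23:18 → clear.
J23: ends 19:50 at or before J29 starts 23:18 → clear.
J25: ends 20:39 at or before J29 starts 23:18 → clear.
J24: ends 21:07 at or before J29 starts 23:18 → clear.
J26: ends 21:14 at or before J29 starts 23:18 → clear.
J28: ends 22:24 at or before J29 starts 23:18 → clear.
J27: ends 22:59 at or before J29 starts 23:18 → clear.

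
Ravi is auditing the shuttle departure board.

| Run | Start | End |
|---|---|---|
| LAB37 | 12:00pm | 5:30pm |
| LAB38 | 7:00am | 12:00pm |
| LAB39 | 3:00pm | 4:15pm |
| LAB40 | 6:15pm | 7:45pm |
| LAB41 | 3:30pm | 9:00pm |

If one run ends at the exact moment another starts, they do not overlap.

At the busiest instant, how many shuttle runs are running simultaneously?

3

Sweep the timeline, counting +1 at each start and −1 at each end (ends before starts at a tie):
7:00am start LAB38 → 1
12:00pm end LAB38 → 0
12:00pm start LAB37 → 1
3:00pm start LAB39 → 2
3:30pm start LAB41 → 3
4:15pm end LAB39 → 2
5:30pm end LAB37 → 1
6:15pm start LAB40 → 2
7:45pm end LAB40 → 1
9:00pm end LAB41 → 0
Peak is 3, at 3:30pm (LAB37, LAB39, LAB41).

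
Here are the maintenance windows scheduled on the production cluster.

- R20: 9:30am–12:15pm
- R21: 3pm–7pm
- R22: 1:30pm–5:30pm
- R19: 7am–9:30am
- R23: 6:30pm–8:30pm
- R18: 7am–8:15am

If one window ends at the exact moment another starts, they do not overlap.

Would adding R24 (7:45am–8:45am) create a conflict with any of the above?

R18: starts 7am before R24 ends 8:45am, and ends 8:15am after R24 starts 7:45am → overlap.
R19: starts 7am before R24 ends 8:45am, and ends 9:30am after R24 starts 7:45am → overlap.
R20: starts 9:30am at or after R24 ends 8:45am → clear.
R22: starts 1:30pm at or after R24 ends 8:45am → clear.
R21: starts 3pm at or after R24 ends 8:45am → clear.
R23: starts 6:30pm at or after R24 ends 8:45am → clear.
R24 overlaps R18, R19.

Yes — it overlaps R18, R19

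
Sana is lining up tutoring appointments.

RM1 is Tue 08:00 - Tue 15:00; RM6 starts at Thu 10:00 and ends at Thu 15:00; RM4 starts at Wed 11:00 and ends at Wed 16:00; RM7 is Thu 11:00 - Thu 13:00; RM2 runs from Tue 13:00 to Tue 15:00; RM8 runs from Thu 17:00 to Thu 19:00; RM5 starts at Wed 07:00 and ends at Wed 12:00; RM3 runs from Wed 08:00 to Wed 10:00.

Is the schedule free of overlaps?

No

Sorted by start: RM1, RM2, RM5, RM3, RM4, RM6, RM7, RM8.
RM2 starts before RM1 ends → RM1 and RM2 overlap.
That's a conflict, so the schedule is not conflict-free.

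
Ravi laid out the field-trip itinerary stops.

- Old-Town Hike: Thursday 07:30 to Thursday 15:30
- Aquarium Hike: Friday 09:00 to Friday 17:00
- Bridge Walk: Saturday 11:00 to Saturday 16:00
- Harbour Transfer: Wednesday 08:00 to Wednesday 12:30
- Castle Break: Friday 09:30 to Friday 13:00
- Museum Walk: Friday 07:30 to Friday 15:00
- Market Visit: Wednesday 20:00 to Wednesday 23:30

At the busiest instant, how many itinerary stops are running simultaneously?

Sort all start/end points and keep a running count:
Wednesday 08:00 start Harbour Transfer → 1
Wednesday 12:30 end Harbour Transfer → 0
Wednesday 20:00 start Market Visit → 1
Wednesday 23:30 end Market Visit → 0
Thursday 07:30 start Old-Town Hike → 1
Thursday 15:30 end Old-Town Hike → 0
Friday 07:30 start Museum Walk → 1
Friday 09:00 start Aquarium Hike → 2
Friday 09:30 start Castle Break → 3
Friday 13:00 end Castle Break → 2
Friday 15:00 end Museum Walk → 1
Friday 17:00 end Aquarium Hike → 0
Saturday 11:00 start Bridge Walk → 1
Saturday 16:00 end Bridge Walk → 0
Peak is 3, at Friday 09:30 (Aquarium Hike, Castle Break, Museum Walk).

3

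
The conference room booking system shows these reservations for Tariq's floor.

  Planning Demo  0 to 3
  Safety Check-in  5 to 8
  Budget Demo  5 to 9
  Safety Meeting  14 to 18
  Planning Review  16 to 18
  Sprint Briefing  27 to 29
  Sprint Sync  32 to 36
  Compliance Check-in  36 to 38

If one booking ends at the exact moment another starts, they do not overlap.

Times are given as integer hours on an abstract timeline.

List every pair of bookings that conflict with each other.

Check each pair: they overlap iff neither finishes before the other starts.
Sorted by start: Planning Demo, Safety Check-in, Budget Demo, Safety Meeting, Planning Review, Sprint Briefing, Sprint Sync, Compliance Check-in.
Safety Check-in starts after Planning Demo ends, so Planning Demo has no further overlaps.
Budget Demo starts before Safety Check-in ends → Safety Check-in and Budget Demo overlap.
Safety Meeting starts after Safety Check-in ends, so Safety Check-in has no further overlaps.
Safety Meeting starts after Budget Demo ends, so Budget Demo has no further overlaps.
Planning Review starts before Safety Meeting ends → Safety Meeting and Planning Review overlap.
Sprint Briefing starts after Safety Meeting ends, so Safety Meeting has no further overlaps.
Sprint Briefing starts after Planning Review ends, so Planning Review has no further overlaps.
Sprint Sync starts after Sprint Briefing ends, so Sprint Briefing has no further overlaps.
Compliance Check-in starts exactly when Sprint Sync ends (back-to-back, no overlap).

Budget Demo & Safety Check-in, Planning Review & Safety Meeting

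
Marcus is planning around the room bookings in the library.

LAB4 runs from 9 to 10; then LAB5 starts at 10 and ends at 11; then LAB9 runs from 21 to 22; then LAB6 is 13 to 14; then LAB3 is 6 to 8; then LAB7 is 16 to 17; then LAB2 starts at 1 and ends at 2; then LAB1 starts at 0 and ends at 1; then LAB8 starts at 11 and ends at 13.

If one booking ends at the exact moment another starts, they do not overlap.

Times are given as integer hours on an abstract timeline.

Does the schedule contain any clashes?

No

Sorted by start: LAB1, LAB2, LAB3, LAB4, LAB5, LAB8, LAB6, LAB7, LAB9.
LAB2 starts exactly when LAB1 ends (back-to-back, no overlap) — done with LAB1.
LAB3 starts after LAB2 ends — done with LAB2.
LAB4 starts after LAB3 ends — done with LAB3.
LAB5 starts exactly when LAB4 ends (back-to-back, no overlap) — done with LAB4.
LAB8 starts exactly when LAB5 ends (back-to-back, no overlap) — done with LAB5.
LAB6 starts exactly when LAB8 ends (back-to-back, no overlap) — done with LAB8.
LAB7 starts after LAB6 ends — done with LAB6.
LAB9 starts after LAB7 ends.
Every pair is clear; the schedule has no overlaps.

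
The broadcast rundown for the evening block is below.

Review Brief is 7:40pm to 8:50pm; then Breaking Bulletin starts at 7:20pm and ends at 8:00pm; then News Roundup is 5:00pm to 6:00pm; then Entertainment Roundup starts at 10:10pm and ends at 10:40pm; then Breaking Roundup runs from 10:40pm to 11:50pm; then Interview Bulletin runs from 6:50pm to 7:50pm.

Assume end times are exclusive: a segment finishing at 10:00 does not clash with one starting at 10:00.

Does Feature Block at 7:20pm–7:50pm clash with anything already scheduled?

Yes — it overlaps Breaking Bulletin, Interview Bulletin, Review Brief

News Roundup: ends 6:00pm at or before Feature Block starts 7:20pm → clear.
Interview Bulletin: starts 6:50pm before Feature Block ends 7:50pm, and ends 7:50pm after Feature Block starts 7:20pm → overlap.
Breaking Bulletin: starts 7:20pm before Feature Block ends 7:50pm, and ends 8:00pm after Feature Block starts 7:20pm → overlap.
Review Brief: starts 7:40pm before Feature Block ends 7:50pm, and ends 8:50pm after Feature Block starts 7:20pm → overlap.
Entertainment Roundup: starts 10:10pm at or after Feature Block ends 7:50pm → clear.
Breaking Roundup: starts 10:40pm at or after Feature Block ends 7:50pm → clear.
Feature Block overlaps Interview Bulletin, Review Brief, Breaking Bulletin.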